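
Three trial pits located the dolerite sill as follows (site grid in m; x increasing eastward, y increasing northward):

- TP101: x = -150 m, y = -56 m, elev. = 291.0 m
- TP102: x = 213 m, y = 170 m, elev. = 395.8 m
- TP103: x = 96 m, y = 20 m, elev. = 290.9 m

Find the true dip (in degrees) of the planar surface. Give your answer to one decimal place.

Two edge vectors: TP101→TP102 = (363, 226, 104.8), TP101→TP103 = (246, 76, -0.1).
Normal n = (TP101→TP102) × (TP101→TP103) = (-7987.4, 25817.1, -28008).
So ∂z/∂x = −n_x/n_z = −0.28518 and ∂z/∂y = −n_y/n_z = 0.92178.
Gradient magnitude |∇z| = √(a² + b²) = √(0.08133 + 0.84967) = 0.96488.
True dip = arctan(0.96488) = 44.0°, dipping toward SSE (azimuth ≈ 163°).

44.0°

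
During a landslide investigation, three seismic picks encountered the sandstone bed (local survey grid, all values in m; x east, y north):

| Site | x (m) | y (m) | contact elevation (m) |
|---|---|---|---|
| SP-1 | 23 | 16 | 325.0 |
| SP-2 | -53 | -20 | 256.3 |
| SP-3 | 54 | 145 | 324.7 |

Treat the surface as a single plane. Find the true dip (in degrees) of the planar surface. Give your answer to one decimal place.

46.4°

Two edge vectors: SP-1→SP-2 = (-76, -36, -68.7), SP-1→SP-3 = (31, 129, -0.3).
Normal n = (SP-1→SP-2) × (SP-1→SP-3) = (8873.1, -2152.5, -8688).
So ∂z/∂x = −n_x/n_z = 1.02131 and ∂z/∂y = −n_y/n_z = −0.24776.
Gradient magnitude |∇z| = √(a² + b²) = √(1.04306 + 0.06138) = 1.05093.
True dip = arctan(1.05093) = 46.4°, dipping toward WNW (azimuth ≈ 284°).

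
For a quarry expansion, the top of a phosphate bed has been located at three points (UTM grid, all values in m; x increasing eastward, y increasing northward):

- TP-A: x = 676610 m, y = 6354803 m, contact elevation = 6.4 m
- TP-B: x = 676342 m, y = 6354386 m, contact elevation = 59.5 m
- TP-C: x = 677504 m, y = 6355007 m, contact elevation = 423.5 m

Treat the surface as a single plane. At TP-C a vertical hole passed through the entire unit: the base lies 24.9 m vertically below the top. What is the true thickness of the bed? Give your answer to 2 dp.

19.76 m

Two edge vectors: TP-A→TP-B = (-268, -417, 53.1), TP-A→TP-C = (894, 204, 417.1).
Normal n = (TP-A→TP-B) × (TP-A→TP-C) = (-184763.1, 159254.2, 318126).
So ∂z/∂x = −n_x/n_z = 0.58079 and ∂z/∂y = −n_y/n_z = −0.50060.
|∇z| = √(a²+b²) = 0.76676, so dip δ = arctan(0.76676) = 37.48°.
True thickness = vertical thickness × cos δ = 24.9 × cos 37.48° = 19.76 m.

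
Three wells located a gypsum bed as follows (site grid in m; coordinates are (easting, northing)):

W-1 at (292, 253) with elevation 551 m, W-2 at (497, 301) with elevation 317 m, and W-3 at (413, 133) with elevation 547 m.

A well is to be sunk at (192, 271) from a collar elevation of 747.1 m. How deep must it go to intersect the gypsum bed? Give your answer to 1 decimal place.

119.4 m

Let the plane be z = a·E + b·N + c.
W-2−W-1: 205a + 48b = −234;  W-3−W-1: 121a − 120b = −4.
Solving gives a = −0.92976, b = −0.90417.
Then c = 551 − a·292 − b·253 = 1051.24.
At (192, 271): z_contact = −178.51 − 245.03 + 1051.24 = 627.70 m.
Depth below ground = 747.1 − 627.70 = 119.4 m.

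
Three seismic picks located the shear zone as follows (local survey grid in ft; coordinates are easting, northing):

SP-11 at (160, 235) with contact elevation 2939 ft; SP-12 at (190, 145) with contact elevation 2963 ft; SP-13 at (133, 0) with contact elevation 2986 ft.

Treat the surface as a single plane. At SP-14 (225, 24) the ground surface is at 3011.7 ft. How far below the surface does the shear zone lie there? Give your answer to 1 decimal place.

Two edge vectors: SP-11→SP-12 = (30, -90, 24), SP-11→SP-13 = (-27, -235, 47).
Normal n = (SP-11→SP-12) × (SP-11→SP-13) = (1410, -2058, -9480).
So ∂z/∂easting = −n_x/n_z = 0.14873 and ∂z/∂northing = −n_y/n_z = −0.21709.
Intercept c from SP-11: 2939 − 23.80 + 51.02 = 2966.22.
At (225, 24): z_contact = 33.47 − 5.21 + 2966.22 = 2994.47 ft.
Depth below ground = 3011.7 − 2994.47 = 17.2 ft.

17.2 ft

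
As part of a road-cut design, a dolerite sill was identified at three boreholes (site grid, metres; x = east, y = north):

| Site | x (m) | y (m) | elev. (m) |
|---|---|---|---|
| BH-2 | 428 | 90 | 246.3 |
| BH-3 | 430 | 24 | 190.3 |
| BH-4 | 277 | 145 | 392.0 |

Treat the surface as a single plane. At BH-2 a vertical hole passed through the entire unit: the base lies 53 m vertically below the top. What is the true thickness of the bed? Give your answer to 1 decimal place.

Two edge vectors: BH-2→BH-3 = (2, -66, -56), BH-2→BH-4 = (-151, 55, 145.7).
Normal n = (BH-2→BH-3) × (BH-2→BH-4) = (-6536.2, 8164.6, -9856).
So ∂z/∂x = −n_x/n_z = −0.66317 and ∂z/∂y = −n_y/n_z = 0.82839.
|∇z| = √(a²+b²) = 1.06114, so dip δ = arctan(1.06114) = 46.70°.
True thickness = vertical thickness × cos δ = 53 × cos 46.70° = 36.3 m.

36.3 m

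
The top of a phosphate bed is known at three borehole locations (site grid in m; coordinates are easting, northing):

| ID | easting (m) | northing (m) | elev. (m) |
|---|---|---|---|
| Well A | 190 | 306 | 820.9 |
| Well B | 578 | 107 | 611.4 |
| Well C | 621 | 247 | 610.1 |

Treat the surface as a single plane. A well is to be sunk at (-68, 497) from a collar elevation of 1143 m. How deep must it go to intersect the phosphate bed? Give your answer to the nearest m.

175 m

Let the plane be z = a·easting + b·northing + c.
Well B−Well A: 388a − 199b = −209.5;  Well C−Well A: 431a − 59b = −210.8.
Solving gives a = −0.47058, b = 0.13525.
Then c = 820.9 − a·190 − b·306 = 868.92.
At (-68, 497): z_contact = 32.0 + 67.2 + 868.92 = 968.1 m.
Depth below ground = 1143 − 968.1 = 175 m.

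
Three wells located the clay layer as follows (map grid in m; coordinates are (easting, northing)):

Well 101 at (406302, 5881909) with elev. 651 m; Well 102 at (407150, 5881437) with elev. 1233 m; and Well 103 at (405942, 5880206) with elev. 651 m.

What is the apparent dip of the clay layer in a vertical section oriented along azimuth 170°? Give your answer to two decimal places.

Two edge vectors: Well 101→Well 102 = (848, -472, 582), Well 101→Well 103 = (-360, -1703, 0).
Normal n = (Well 101→Well 102) × (Well 101→Well 103) = (991146, -209520, -1614064).
So ∂z/∂E = −n_x/n_z = 0.61407 and ∂z/∂N = −n_y/n_z = −0.12981.
Unit vector along 170° is (sin 170°, cos 170°) = (0.1736, -0.9848).
Slope in that direction = a·(0.1736) + b·(-0.9848) = 0.23447.
Apparent dip = arctan|0.23447| = 13.20° (true dip is 32.1°, so apparent ≤ true as expected).

13.20°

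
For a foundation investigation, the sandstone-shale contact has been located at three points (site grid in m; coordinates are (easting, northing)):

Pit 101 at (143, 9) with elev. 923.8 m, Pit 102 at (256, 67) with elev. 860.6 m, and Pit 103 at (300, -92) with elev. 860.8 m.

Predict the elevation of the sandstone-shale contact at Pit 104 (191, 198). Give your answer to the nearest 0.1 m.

874.5 m

Two edge vectors: Pit 101→Pit 102 = (113, 58, -63.2), Pit 101→Pit 103 = (157, -101, -63).
Normal n = (Pit 101→Pit 102) × (Pit 101→Pit 103) = (-10037.2, -2803.4, -20519).
So ∂z/∂E = −n_x/n_z = −0.48917 and ∂z/∂N = −n_y/n_z = −0.13662.
Intercept c from Pit 101: 923.8 + 69.95 + 1.23 = 994.98.
At (191, 198): z = −93.4 − 27.1 + 994.98 = 874.5 m.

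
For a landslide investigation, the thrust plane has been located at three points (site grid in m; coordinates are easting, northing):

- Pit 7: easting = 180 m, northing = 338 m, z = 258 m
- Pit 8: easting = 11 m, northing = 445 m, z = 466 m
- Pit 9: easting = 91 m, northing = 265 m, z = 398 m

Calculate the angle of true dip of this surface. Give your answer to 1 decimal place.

54.5°

Let the plane be z = a·easting + b·northing + c.
Pit 8−Pit 7: −169a + 107b = 208;  Pit 9−Pit 7: −89a − 73b = 140.
Solving gives a = −1.37987, b = −0.23550.
Gradient magnitude |∇z| = √(a² + b²) = √(1.90405 + 0.05546) = 1.39982.
True dip = arctan(1.39982) = 54.5°, dipping toward E (azimuth ≈ 080°).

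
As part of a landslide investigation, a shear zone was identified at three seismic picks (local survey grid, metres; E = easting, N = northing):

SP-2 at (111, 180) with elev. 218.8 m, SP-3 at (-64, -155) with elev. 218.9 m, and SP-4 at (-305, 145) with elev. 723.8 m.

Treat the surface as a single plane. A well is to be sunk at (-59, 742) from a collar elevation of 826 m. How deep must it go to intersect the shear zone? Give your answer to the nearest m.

19 m

Two edge vectors: SP-2→SP-3 = (-175, -335, 0.1), SP-2→SP-4 = (-416, -35, 505).
Normal n = (SP-2→SP-3) × (SP-2→SP-4) = (-169171.5, 88333.4, -133235).
So ∂z/∂E = −n_x/n_z = −1.26972 and ∂z/∂N = −n_y/n_z = 0.66299.
Intercept c from SP-2: 218.8 + 140.94 − 119.34 = 240.40.
At (-59, 742): z_contact = 74.9 + 491.9 + 240.40 = 807.3 m.
Depth below ground = 826 − 807.3 = 19 m.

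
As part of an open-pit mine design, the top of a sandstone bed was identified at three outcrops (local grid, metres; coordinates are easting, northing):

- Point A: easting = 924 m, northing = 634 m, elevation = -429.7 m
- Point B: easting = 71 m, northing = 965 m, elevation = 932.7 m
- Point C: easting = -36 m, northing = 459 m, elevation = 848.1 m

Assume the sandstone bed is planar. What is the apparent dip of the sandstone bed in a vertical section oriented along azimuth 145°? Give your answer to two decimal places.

Two edge vectors: Point A→Point B = (-853, 331, 1362.4), Point A→Point C = (-960, -175, 1277.8).
Normal n = (Point A→Point B) × (Point A→Point C) = (661371.8, -217940.6, 467035).
So ∂z/∂easting = −n_x/n_z = −1.41611 and ∂z/∂northing = −n_y/n_z = 0.46665.
Unit vector along 145° is (sin 145°, cos 145°) = (0.5736, -0.8192).
Slope in that direction = a·(0.5736) + b·(-0.8192) = −1.19450.
Apparent dip = arctan|1.19450| = 50.06° (true dip is 56.2°, so apparent ≤ true as expected).

50.06°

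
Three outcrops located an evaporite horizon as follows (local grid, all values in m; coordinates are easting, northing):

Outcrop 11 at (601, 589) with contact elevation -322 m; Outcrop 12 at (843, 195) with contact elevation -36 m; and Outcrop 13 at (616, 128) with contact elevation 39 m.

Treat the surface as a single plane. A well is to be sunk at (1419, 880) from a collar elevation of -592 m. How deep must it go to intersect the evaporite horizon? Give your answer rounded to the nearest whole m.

Let the plane be z = a·easting + b·northing + c.
Outcrop 12−Outcrop 11: 242a − 394b = 286;  Outcrop 13−Outcrop 11: 15a − 461b = 361.
Solving gives a = −0.09832, b = −0.78628.
Then c = -322 − a·601 − b·589 = 200.21.
At (1419, 880): z_contact = −139.5 − 691.9 + 200.21 = -631.2 m.
Depth below ground = -592 − (-631.2) = 39 m.

39 m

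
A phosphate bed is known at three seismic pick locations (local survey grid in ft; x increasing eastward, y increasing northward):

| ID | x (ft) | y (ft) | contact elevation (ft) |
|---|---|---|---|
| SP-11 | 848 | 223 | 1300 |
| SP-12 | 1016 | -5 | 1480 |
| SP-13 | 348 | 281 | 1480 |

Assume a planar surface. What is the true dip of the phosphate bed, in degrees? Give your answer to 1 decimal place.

51.4°

Two edge vectors: SP-11→SP-12 = (168, -228, 180), SP-11→SP-13 = (-500, 58, 180).
Normal n = (SP-11→SP-12) × (SP-11→SP-13) = (-51480, -120240, -104256).
So ∂z/∂x = −n_x/n_z = −0.49378 and ∂z/∂y = −n_y/n_z = −1.15331.
Gradient magnitude |∇z| = √(a² + b²) = √(0.24382 + 1.33014) = 1.25458.
True dip = arctan(1.25458) = 51.4°, dipping toward NNE (azimuth ≈ 023°).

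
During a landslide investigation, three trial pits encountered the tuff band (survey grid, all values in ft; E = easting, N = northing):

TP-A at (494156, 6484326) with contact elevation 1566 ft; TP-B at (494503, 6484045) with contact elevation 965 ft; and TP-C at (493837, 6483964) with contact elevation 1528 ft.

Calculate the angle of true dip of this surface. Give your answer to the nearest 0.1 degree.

Two edge vectors: TP-A→TP-B = (347, -281, -601), TP-A→TP-C = (-319, -362, -38).
Normal n = (TP-A→TP-B) × (TP-A→TP-C) = (-206884, 204905, -215253).
So ∂z/∂E = −n_x/n_z = −0.96112 and ∂z/∂N = −n_y/n_z = 0.95193.
Gradient magnitude |∇z| = √(a² + b²) = √(0.92375 + 0.90616) = 1.35274.
True dip = arctan(1.35274) = 53.5°, dipping toward SE (azimuth ≈ 135°).

53.5°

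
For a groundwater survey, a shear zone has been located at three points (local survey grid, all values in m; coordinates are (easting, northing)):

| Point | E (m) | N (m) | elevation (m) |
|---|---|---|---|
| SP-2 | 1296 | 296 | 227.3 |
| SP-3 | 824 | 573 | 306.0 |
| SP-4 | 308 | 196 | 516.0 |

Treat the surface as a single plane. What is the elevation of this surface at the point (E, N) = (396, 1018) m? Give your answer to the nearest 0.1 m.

Two edge vectors: SP-2→SP-3 = (-472, 277, 78.7), SP-2→SP-4 = (-988, -100, 288.7).
Normal n = (SP-2→SP-3) × (SP-2→SP-4) = (87839.9, 58510.8, 320876).
So ∂z/∂E = −n_x/n_z = −0.273750 and ∂z/∂N = −n_y/n_z = −0.182347.
Intercept c from SP-2: 227.3 + 354.78 + 53.97 = 636.06.
At (396, 1018): z = −108.4 − 185.6 + 636.06 = 342.0 m.

342.0 m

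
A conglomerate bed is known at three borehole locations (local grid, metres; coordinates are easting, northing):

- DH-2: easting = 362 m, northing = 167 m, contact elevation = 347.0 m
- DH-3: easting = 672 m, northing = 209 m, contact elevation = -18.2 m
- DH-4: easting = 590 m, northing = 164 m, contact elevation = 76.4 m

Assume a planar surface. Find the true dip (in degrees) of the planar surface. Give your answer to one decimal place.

49.9°

Two edge vectors: DH-2→DH-3 = (310, 42, -365.2), DH-2→DH-4 = (228, -3, -270.6).
Normal n = (DH-2→DH-3) × (DH-2→DH-4) = (-12460.8, 620.4, -10506).
So ∂z/∂easting = −n_x/n_z = −1.18607 and ∂z/∂northing = −n_y/n_z = 0.05905.
Gradient magnitude |∇z| = √(a² + b²) = √(1.40675 + 0.00349) = 1.18753.
True dip = arctan(1.18753) = 49.9°, dipping toward E (azimuth ≈ 093°).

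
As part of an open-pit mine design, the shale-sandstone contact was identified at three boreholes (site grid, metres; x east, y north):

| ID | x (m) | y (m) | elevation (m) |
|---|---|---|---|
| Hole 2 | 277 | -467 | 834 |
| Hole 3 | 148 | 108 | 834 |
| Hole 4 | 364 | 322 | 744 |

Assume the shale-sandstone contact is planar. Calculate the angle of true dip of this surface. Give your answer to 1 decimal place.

19.3°

Let the plane be z = a·x + b·y + c.
Hole 3−Hole 2: −129a + 575b = 0;  Hole 4−Hole 2: 87a + 789b = −90.
Solving gives a = −0.34090, b = −0.07648.
Gradient magnitude |∇z| = √(a² + b²) = √(0.11621 + 0.00585) = 0.34937.
True dip = arctan(0.34937) = 19.3°, dipping toward ENE (azimuth ≈ 077°).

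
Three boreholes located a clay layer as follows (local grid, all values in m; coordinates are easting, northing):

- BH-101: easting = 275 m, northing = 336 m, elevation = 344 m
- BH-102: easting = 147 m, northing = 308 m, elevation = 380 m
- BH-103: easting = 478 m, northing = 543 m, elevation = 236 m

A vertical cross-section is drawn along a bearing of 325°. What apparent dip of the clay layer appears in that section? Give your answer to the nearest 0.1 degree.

Let the plane be z = a·easting + b·northing + c.
BH-102−BH-101: −128a − 28b = 36;  BH-103−BH-101: 203a + 207b = −108.
Solving gives a = −0.21276, b = −0.31309.
Unit vector along 325° is (sin 325°, cos 325°) = (-0.5736, 0.8192).
Slope in that direction = a·(-0.5736) + b·(0.8192) = −0.13443.
Apparent dip = arctan|0.13443| = 7.7° (true dip is 20.7°, so apparent ≤ true as expected).

7.7°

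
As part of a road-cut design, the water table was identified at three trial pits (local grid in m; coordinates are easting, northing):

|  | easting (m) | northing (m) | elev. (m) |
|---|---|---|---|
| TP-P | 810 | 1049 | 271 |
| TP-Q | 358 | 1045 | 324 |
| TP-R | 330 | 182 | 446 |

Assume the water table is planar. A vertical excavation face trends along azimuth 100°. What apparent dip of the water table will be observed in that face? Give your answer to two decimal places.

5.16°

Two edge vectors: TP-P→TP-Q = (-452, -4, 53), TP-P→TP-R = (-480, -867, 175).
Normal n = (TP-P→TP-Q) × (TP-P→TP-R) = (45251, 53660, 389964).
So ∂z/∂easting = −n_x/n_z = −0.11604 and ∂z/∂northing = −n_y/n_z = −0.13760.
Unit vector along 100° is (sin 100°, cos 100°) = (0.9848, -0.1736).
Slope in that direction = a·(0.9848) + b·(-0.1736) = −0.09038.
Apparent dip = arctan|0.09038| = 5.16° (true dip is 10.2°, so apparent ≤ true as expected).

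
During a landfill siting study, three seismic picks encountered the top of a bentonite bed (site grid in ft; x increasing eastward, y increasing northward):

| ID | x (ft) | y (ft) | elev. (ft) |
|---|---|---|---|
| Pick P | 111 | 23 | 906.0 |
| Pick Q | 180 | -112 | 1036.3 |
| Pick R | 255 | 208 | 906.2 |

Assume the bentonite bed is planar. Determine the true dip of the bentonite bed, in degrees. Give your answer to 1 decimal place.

Two edge vectors: Pick P→Pick Q = (69, -135, 130.3), Pick P→Pick R = (144, 185, 0.2).
Normal n = (Pick P→Pick Q) × (Pick P→Pick R) = (-24132.5, 18749.4, 32205).
So ∂z/∂x = −n_x/n_z = 0.74934 and ∂z/∂y = −n_y/n_z = −0.58219.
Gradient magnitude |∇z| = √(a² + b²) = √(0.56151 + 0.33894) = 0.94892.
True dip = arctan(0.94892) = 43.5°, dipping toward NW (azimuth ≈ 308°).

43.5°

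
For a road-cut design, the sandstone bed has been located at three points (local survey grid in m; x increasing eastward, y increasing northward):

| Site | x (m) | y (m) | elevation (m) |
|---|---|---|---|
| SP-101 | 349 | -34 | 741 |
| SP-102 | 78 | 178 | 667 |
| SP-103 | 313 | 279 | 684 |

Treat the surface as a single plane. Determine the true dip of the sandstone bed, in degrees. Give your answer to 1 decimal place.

Let the plane be z = a·x + b·y + c.
SP-102−SP-101: −271a + 212b = −74;  SP-103−SP-101: −36a + 313b = −57.
Solving gives a = 0.14351, b = −0.16560.
Gradient magnitude |∇z| = √(a² + b²) = √(0.02060 + 0.02742) = 0.21914.
True dip = arctan(0.21914) = 12.4°, dipping toward NW (azimuth ≈ 319°).

12.4°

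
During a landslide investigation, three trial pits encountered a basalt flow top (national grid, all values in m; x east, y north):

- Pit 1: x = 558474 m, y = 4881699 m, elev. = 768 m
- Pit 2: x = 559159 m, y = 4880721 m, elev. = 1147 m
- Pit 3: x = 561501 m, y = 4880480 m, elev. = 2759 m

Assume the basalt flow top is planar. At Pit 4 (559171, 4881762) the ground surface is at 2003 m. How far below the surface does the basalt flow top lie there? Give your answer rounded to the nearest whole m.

Two edge vectors: Pit 1→Pit 2 = (685, -978, 379), Pit 1→Pit 3 = (3027, -1219, 1991).
Normal n = (Pit 1→Pit 2) × (Pit 1→Pit 3) = (-1485197, -216602, 2125391).
So ∂z/∂x = −n_x/n_z = 0.69878766 and ∂z/∂y = −n_y/n_z = 0.10191160.
Intercept c from Pit 1: 768 − 390254.74 − 497501.76 = −886988.50.
At (559171, 4881762): z_contact = 390741.8 + 497508.2 − 886988.50 = 1261.5 m.
Depth below ground = 2003 − 1261.5 = 742 m.

742 m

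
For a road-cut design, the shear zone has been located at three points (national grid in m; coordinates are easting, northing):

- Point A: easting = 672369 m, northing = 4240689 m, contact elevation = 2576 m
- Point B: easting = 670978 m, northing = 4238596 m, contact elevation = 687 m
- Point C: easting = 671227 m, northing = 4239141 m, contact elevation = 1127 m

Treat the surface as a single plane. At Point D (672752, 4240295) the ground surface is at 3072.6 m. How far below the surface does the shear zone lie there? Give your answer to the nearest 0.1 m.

556.7 m

Let the plane be z = a·easting + b·northing + c.
Point B−Point A: −1391a − 2093b = −1889;  Point C−Point A: −1142a − 1548b = −1449.
Solving gives a = 0.458284446, b = 0.597958116.
Then c = 2576 − a·672369 − b·4240689 = −2841314.66.
At (672752, 4240295): z_contact = 308311.78 + 2535518.81 − 2841314.66 = 2515.93 m.
Depth below ground = 3072.6 − 2515.93 = 556.7 m.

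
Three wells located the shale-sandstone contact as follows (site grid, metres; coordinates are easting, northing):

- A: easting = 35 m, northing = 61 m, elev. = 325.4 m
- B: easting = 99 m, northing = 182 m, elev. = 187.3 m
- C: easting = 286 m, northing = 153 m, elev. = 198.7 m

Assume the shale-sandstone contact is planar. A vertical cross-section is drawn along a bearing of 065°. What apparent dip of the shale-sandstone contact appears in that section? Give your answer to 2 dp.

29.05°

Let the plane be z = a·easting + b·northing + c.
B−A: 64a + 121b = −138.1;  C−A: 251a + 92b = −126.7.
Solving gives a = −0.10724, b = −1.08460.
Unit vector along 065° is (sin 65°, cos 65°) = (0.9063, 0.4226).
Slope in that direction = a·(0.9063) + b·(0.4226) = −0.55556.
Apparent dip = arctan|0.55556| = 29.05° (true dip is 47.5°, so apparent ≤ true as expected).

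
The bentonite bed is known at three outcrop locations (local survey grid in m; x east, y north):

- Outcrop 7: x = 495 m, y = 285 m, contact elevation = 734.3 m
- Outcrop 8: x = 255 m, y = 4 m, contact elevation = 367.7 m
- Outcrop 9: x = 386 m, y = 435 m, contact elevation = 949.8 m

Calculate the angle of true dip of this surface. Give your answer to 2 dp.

Two edge vectors: Outcrop 7→Outcrop 8 = (-240, -281, -366.6), Outcrop 7→Outcrop 9 = (-109, 150, 215.5).
Normal n = (Outcrop 7→Outcrop 8) × (Outcrop 7→Outcrop 9) = (-5565.5, 91679.4, -66629).
So ∂z/∂x = −n_x/n_z = −0.08353 and ∂z/∂y = −n_y/n_z = 1.37597.
Gradient magnitude |∇z| = √(a² + b²) = √(0.00698 + 1.89329) = 1.37850.
True dip = arctan(1.37850) = 54.04°, dipping toward S (azimuth ≈ 177°).

54.04°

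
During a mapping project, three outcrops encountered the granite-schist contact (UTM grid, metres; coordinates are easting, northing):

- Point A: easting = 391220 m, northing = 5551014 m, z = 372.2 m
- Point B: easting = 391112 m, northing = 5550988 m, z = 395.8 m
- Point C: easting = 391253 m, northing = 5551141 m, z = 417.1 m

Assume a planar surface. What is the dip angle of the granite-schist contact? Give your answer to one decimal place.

28.6°

Two edge vectors: Point A→Point B = (-108, -26, 23.6), Point A→Point C = (33, 127, 44.9).
Normal n = (Point A→Point B) × (Point A→Point C) = (-4164.6, 5628, -12858).
So ∂z/∂easting = −n_x/n_z = −0.32389 and ∂z/∂northing = −n_y/n_z = 0.43770.
Gradient magnitude |∇z| = √(a² + b²) = √(0.10491 + 0.19158) = 0.54451.
True dip = arctan(0.54451) = 28.6°, dipping toward SE (azimuth ≈ 143°).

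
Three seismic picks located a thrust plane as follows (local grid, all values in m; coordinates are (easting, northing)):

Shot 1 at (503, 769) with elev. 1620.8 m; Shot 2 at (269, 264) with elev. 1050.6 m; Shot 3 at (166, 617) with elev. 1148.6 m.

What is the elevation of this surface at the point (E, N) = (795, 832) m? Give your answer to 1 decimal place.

Two edge vectors: Shot 1→Shot 2 = (-234, -505, -570.2), Shot 1→Shot 3 = (-337, -152, -472.2).
Normal n = (Shot 1→Shot 2) × (Shot 1→Shot 3) = (151790.6, 81662.6, -134617).
So ∂z/∂E = −n_x/n_z = 1.12757 and ∂z/∂N = −n_y/n_z = 0.60663.
Intercept c from Shot 1: 1620.8 − 567.17 − 466.50 = 587.13.
At (795, 832): z = 896.4 + 504.7 + 587.13 = 1988.3 m.

1988.3 m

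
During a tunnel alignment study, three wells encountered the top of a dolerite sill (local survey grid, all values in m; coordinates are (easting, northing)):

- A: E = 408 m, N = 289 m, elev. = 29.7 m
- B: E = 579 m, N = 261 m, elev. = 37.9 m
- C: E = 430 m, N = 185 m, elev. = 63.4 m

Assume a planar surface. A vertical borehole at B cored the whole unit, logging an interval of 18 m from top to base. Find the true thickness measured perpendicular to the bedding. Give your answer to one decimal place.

Two edge vectors: A→B = (171, -28, 8.2), A→C = (22, -104, 33.7).
Normal n = (A→B) × (A→C) = (-90.8, -5582.3, -17168).
So ∂z/∂E = −n_x/n_z = −0.00529 and ∂z/∂N = −n_y/n_z = −0.32516.
|∇z| = √(a²+b²) = 0.32520, so dip δ = arctan(0.32520) = 18.01°.
True thickness = vertical thickness × cos δ = 18 × cos 18.01° = 17.1 m.

17.1 m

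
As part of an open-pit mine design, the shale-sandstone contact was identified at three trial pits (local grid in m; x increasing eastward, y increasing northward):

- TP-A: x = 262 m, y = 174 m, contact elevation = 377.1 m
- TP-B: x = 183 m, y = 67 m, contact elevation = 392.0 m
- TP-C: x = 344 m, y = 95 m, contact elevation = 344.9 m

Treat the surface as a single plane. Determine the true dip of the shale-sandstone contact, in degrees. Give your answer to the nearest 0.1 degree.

17.8°

Let the plane be z = a·x + b·y + c.
TP-B−TP-A: −79a − 107b = 14.9;  TP-C−TP-A: 82a − 79b = −32.2.
Solving gives a = −0.30786, b = 0.08805.
Gradient magnitude |∇z| = √(a² + b²) = √(0.09478 + 0.00775) = 0.32020.
True dip = arctan(0.32020) = 17.8°, dipping toward ESE (azimuth ≈ 106°).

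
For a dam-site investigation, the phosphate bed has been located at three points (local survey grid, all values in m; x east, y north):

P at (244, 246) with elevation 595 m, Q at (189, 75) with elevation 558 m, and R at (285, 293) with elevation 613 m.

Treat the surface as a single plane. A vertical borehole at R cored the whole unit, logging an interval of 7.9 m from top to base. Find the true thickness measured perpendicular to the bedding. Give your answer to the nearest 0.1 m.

Let the plane be z = a·x + b·y + c.
Q−P: −55a − 171b = −37;  R−P: 41a + 47b = 18.
Solving gives a = 0.30253, b = 0.11907.
|∇z| = √(a²+b²) = 0.32512, so dip δ = arctan(0.32512) = 18.01°.
True thickness = vertical thickness × cos δ = 7.9 × cos 18.01° = 7.5 m.

7.5 m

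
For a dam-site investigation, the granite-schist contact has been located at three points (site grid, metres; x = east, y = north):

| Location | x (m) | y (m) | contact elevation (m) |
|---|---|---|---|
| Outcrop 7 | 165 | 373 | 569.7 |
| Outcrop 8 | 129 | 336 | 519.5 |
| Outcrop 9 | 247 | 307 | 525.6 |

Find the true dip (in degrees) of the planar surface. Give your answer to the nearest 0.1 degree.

47.7°

Two edge vectors: Outcrop 7→Outcrop 8 = (-36, -37, -50.2), Outcrop 7→Outcrop 9 = (82, -66, -44.1).
Normal n = (Outcrop 7→Outcrop 8) × (Outcrop 7→Outcrop 9) = (-1681.5, -5704, 5410).
So ∂z/∂x = −n_x/n_z = 0.31081 and ∂z/∂y = −n_y/n_z = 1.05434.
Gradient magnitude |∇z| = √(a² + b²) = √(0.09660 + 1.11164) = 1.09920.
True dip = arctan(1.09920) = 47.7°, dipping toward SSW (azimuth ≈ 196°).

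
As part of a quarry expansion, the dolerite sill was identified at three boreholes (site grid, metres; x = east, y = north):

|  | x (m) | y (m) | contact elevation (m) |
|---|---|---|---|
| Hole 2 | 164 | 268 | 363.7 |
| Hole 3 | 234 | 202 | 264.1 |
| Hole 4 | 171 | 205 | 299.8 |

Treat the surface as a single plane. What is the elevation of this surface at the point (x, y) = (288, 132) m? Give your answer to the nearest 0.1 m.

169.0 m

Two edge vectors: Hole 2→Hole 3 = (70, -66, -99.6), Hole 2→Hole 4 = (7, -63, -63.9).
Normal n = (Hole 2→Hole 3) × (Hole 2→Hole 4) = (-2057.4, 3775.8, -3948).
So ∂z/∂x = −n_x/n_z = −0.52112 and ∂z/∂y = −n_y/n_z = 0.95638.
Intercept c from Hole 2: 363.7 + 85.46 − 256.31 = 192.85.
At (288, 132): z = −150.1 + 126.2 + 192.85 = 169.0 m.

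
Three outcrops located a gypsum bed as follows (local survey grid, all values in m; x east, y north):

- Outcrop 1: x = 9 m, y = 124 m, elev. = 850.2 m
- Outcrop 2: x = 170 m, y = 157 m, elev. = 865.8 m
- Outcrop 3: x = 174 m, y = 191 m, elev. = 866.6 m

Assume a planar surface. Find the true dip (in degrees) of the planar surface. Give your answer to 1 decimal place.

5.4°

Two edge vectors: Outcrop 1→Outcrop 2 = (161, 33, 15.6), Outcrop 1→Outcrop 3 = (165, 67, 16.4).
Normal n = (Outcrop 1→Outcrop 2) × (Outcrop 1→Outcrop 3) = (-504, -66.4, 5342).
So ∂z/∂x = −n_x/n_z = 0.09435 and ∂z/∂y = −n_y/n_z = 0.01243.
Gradient magnitude |∇z| = √(a² + b²) = √(0.00890 + 0.00015) = 0.09516.
True dip = arctan(0.09516) = 5.4°, dipping toward W (azimuth ≈ 262°).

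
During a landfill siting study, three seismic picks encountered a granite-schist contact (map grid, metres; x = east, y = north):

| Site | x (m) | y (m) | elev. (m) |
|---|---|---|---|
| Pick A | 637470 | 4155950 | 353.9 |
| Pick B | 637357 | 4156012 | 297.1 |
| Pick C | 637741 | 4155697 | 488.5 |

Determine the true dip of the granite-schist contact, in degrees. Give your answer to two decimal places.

27.09°

Two edge vectors: Pick A→Pick B = (-113, 62, -56.8), Pick A→Pick C = (271, -253, 134.6).
Normal n = (Pick A→Pick B) × (Pick A→Pick C) = (-6025.2, -183, 11787).
So ∂z/∂x = −n_x/n_z = 0.51117 and ∂z/∂y = −n_y/n_z = 0.01553.
Gradient magnitude |∇z| = √(a² + b²) = √(0.26130 + 0.00024) = 0.51141.
True dip = arctan(0.51141) = 27.09°, dipping toward W (azimuth ≈ 268°).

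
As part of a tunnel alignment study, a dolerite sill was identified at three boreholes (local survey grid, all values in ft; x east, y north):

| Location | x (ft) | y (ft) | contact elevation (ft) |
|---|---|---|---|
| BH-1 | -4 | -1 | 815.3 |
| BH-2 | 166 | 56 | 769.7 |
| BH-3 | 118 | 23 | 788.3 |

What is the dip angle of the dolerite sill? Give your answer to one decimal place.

20.4°

Two edge vectors: BH-1→BH-2 = (170, 57, -45.6), BH-1→BH-3 = (122, 24, -27).
Normal n = (BH-1→BH-2) × (BH-1→BH-3) = (-444.6, -973.2, -2874).
So ∂z/∂x = −n_x/n_z = −0.15470 and ∂z/∂y = −n_y/n_z = −0.33862.
Gradient magnitude |∇z| = √(a² + b²) = √(0.02393 + 0.11466) = 0.37229.
True dip = arctan(0.37229) = 20.4°, dipping toward NNE (azimuth ≈ 025°).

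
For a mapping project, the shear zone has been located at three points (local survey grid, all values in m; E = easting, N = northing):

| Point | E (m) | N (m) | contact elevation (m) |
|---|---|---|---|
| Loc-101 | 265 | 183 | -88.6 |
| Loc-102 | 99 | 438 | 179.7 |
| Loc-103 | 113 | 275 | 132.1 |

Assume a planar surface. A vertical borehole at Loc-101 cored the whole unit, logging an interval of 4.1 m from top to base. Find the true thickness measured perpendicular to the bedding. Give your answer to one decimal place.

2.4 m

Let the plane be z = a·E + b·N + c.
Loc-102−Loc-101: −166a + 255b = 268.3;  Loc-103−Loc-101: −152a + 92b = 220.7.
Solving gives a = −1.34515, b = 0.17649.
|∇z| = √(a²+b²) = 1.35668, so dip δ = arctan(1.35668) = 53.61°.
True thickness = vertical thickness × cos δ = 4.1 × cos 53.61° = 2.4 m.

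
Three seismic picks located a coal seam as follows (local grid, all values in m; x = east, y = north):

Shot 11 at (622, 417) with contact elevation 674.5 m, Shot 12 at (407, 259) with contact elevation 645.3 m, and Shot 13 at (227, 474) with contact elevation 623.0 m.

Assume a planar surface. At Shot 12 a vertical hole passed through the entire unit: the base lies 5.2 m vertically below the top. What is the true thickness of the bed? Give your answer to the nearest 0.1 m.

5.2 m

Two edge vectors: Shot 11→Shot 12 = (-215, -158, -29.2), Shot 11→Shot 13 = (-395, 57, -51.5).
Normal n = (Shot 11→Shot 12) × (Shot 11→Shot 13) = (9801.4, 461.5, -74665).
So ∂z/∂x = −n_x/n_z = 0.13127 and ∂z/∂y = −n_y/n_z = 0.00618.
|∇z| = √(a²+b²) = 0.13142, so dip δ = arctan(0.13142) = 7.49°.
True thickness = vertical thickness × cos δ = 5.2 × cos 7.49° = 5.2 m.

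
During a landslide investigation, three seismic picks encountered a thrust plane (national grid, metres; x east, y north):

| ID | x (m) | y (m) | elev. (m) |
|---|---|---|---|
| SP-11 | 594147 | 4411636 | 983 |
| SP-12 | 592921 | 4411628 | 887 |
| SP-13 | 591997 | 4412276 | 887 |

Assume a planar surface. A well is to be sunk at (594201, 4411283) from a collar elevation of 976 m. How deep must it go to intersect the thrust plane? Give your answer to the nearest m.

Two edge vectors: SP-11→SP-12 = (-1226, -8, -96), SP-11→SP-13 = (-2150, 640, -96).
Normal n = (SP-11→SP-12) × (SP-11→SP-13) = (62208, 88704, -801840).
So ∂z/∂x = −n_x/n_z = 0.07758156 and ∂z/∂y = −n_y/n_z = 0.11062556.
Intercept c from SP-11: 983 − 46094.85 − 488039.71 = −533151.56.
At (594201, 4411283): z_contact = 46099.0 + 488000.7 − 533151.56 = 948.1 m.
Depth below ground = 976 − 948.1 = 28 m.

28 m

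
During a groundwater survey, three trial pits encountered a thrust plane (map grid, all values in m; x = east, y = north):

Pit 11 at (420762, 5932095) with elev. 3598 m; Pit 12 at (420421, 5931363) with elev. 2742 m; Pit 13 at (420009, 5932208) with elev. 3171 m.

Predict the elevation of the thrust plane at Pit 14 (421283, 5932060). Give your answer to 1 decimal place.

3930.0 m

Two edge vectors: Pit 11→Pit 12 = (-341, -732, -856), Pit 11→Pit 13 = (-753, 113, -427).
Normal n = (Pit 11→Pit 12) × (Pit 11→Pit 13) = (409292, 498961, -589729).
So ∂z/∂x = −n_x/n_z = 0.694034039 and ∂z/∂y = −n_y/n_z = 0.846085236.
Intercept c from Pit 11: 3598 − 292023.15 − 5019058.00 = −5307483.15.
At (421283, 5932060): z = 292384.7 + 5019028.4 − 5307483.15 = 3930.0 m.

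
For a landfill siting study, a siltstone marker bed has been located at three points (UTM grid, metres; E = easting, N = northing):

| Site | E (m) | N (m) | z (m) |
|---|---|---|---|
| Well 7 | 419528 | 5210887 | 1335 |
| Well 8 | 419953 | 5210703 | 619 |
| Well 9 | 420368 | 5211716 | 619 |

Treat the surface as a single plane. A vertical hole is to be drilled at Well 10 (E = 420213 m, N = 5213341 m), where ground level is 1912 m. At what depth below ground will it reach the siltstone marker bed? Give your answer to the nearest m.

Two edge vectors: Well 7→Well 8 = (425, -184, -716), Well 7→Well 9 = (840, 829, -716).
Normal n = (Well 7→Well 8) × (Well 7→Well 9) = (725308, -297140, 506885).
So ∂z/∂E = −n_x/n_z = −1.43091234 and ∂z/∂N = −n_y/n_z = 0.58620792.
Intercept c from Well 7: 1335 + 600307.79 − 3054663.21 = −2453020.42.
At (420213, 5213341): z_contact = −601288.0 + 3056101.8 − 2453020.42 = 1793.4 m.
Depth below ground = 1912 − 1793.4 = 119 m.

119 m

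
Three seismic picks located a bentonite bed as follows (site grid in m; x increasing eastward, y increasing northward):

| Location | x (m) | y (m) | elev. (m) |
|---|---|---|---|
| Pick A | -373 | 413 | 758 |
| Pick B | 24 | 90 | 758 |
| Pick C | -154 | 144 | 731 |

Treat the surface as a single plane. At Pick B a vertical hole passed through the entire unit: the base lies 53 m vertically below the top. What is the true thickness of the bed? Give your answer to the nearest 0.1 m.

Let the plane be z = a·x + b·y + c.
Pick B−Pick A: 397a − 323b = 0;  Pick C−Pick A: 219a − 269b = −27.
Solving gives a = 0.24187, b = 0.29729.
|∇z| = √(a²+b²) = 0.38325, so dip δ = arctan(0.38325) = 20.97°.
True thickness = vertical thickness × cos δ = 53 × cos 20.97° = 49.5 m.

49.5 m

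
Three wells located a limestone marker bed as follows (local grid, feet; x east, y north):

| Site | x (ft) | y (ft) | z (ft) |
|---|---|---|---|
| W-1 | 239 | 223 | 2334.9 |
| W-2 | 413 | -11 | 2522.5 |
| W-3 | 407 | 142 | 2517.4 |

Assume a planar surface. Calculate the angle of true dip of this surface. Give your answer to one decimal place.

47.5°

Let the plane be z = a·x + b·y + c.
W-2−W-1: 174a − 234b = 187.6;  W-3−W-1: 168a − 81b = 182.5.
Solving gives a = 1.09086, b = 0.00945.
Gradient magnitude |∇z| = √(a² + b²) = √(1.18998 + 0.00009) = 1.09090.
True dip = arctan(1.09090) = 47.5°, dipping toward W (azimuth ≈ 270°).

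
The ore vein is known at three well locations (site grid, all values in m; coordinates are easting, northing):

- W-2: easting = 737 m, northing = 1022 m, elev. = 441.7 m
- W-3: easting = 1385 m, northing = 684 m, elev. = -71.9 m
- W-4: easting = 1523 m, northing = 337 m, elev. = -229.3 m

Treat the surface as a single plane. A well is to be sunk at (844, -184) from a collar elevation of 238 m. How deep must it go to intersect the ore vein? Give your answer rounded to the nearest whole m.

Let the plane be z = a·easting + b·northing + c.
W-3−W-2: 648a − 338b = −513.6;  W-4−W-2: 786a − 685b = −671.
Solving gives a = −0.70151, b = 0.17461.
Then c = 441.7 − a·737 − b·1022 = 780.26.
At (844, -184): z_contact = −592.1 − 32.1 + 780.26 = 156.1 m.
Depth below ground = 238 − 156.1 = 82 m.

82 m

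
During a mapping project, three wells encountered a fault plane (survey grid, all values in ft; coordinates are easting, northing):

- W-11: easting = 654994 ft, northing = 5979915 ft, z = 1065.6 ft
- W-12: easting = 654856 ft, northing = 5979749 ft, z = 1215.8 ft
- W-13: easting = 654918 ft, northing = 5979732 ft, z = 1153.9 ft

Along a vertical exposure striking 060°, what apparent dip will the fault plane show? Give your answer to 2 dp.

Let the plane be z = a·easting + b·northing + c.
W-12−W-11: −138a − 166b = 150.2;  W-13−W-11: −76a − 183b = 88.3.
Solving gives a = −1.01510, b = −0.06094.
Unit vector along 060° is (sin 60°, cos 60°) = (0.8660, 0.5000).
Slope in that direction = a·(0.8660) + b·(0.5000) = −0.90957.
Apparent dip = arctan|0.90957| = 42.29° (true dip is 45.5°, so apparent ≤ true as expected).

42.29°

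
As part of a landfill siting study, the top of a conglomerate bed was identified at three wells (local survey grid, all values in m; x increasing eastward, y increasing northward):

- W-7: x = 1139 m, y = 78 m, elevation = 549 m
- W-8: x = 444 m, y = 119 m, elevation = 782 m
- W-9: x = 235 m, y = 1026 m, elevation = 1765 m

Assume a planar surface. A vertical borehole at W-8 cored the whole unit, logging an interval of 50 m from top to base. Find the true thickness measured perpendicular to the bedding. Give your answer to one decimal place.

Two edge vectors: W-7→W-8 = (-695, 41, 233), W-7→W-9 = (-904, 948, 1216).
Normal n = (W-7→W-8) × (W-7→W-9) = (-171028, 634488, -621796).
So ∂z/∂x = −n_x/n_z = −0.27505 and ∂z/∂y = −n_y/n_z = 1.02041.
|∇z| = √(a²+b²) = 1.05683, so dip δ = arctan(1.05683) = 46.58°.
True thickness = vertical thickness × cos δ = 50 × cos 46.58° = 34.4 m.

34.4 m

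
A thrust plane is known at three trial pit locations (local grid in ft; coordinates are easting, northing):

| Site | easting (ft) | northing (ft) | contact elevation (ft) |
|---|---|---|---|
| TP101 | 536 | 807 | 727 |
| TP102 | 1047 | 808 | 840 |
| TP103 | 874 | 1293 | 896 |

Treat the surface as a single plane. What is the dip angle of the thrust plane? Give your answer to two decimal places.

16.38°

Two edge vectors: TP101→TP102 = (511, 1, 113), TP101→TP103 = (338, 486, 169).
Normal n = (TP101→TP102) × (TP101→TP103) = (-54749, -48165, 248008).
So ∂z/∂easting = −n_x/n_z = 0.22075 and ∂z/∂northing = −n_y/n_z = 0.19421.
Gradient magnitude |∇z| = √(a² + b²) = √(0.04873 + 0.03772) = 0.29402.
True dip = arctan(0.29402) = 16.38°, dipping toward SW (azimuth ≈ 229°).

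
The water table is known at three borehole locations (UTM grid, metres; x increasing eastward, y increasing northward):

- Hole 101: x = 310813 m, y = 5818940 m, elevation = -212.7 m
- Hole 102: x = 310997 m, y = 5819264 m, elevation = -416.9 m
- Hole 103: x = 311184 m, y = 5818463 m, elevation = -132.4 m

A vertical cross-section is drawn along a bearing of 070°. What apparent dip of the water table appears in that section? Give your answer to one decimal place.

25.2°

Two edge vectors: Hole 101→Hole 102 = (184, 324, -204.2), Hole 101→Hole 103 = (371, -477, 80.3).
Normal n = (Hole 101→Hole 102) × (Hole 101→Hole 103) = (-71386.2, -90533.4, -207972).
So ∂z/∂x = −n_x/n_z = −0.34325 and ∂z/∂y = −n_y/n_z = −0.43532.
Unit vector along 070° is (sin 70°, cos 70°) = (0.9397, 0.3420).
Slope in that direction = a·(0.9397) + b·(0.3420) = −0.47144.
Apparent dip = arctan|0.47144| = 25.2° (true dip is 29.0°, so apparent ≤ true as expected).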